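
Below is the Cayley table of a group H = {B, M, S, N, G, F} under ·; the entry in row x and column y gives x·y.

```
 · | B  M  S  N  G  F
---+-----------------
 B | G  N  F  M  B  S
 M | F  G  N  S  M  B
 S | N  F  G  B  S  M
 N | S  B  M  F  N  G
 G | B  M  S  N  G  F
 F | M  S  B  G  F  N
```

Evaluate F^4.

F

F^1 = F
F^2 = F·F = N
F^3 = N·F = G
F^4 = G·F = F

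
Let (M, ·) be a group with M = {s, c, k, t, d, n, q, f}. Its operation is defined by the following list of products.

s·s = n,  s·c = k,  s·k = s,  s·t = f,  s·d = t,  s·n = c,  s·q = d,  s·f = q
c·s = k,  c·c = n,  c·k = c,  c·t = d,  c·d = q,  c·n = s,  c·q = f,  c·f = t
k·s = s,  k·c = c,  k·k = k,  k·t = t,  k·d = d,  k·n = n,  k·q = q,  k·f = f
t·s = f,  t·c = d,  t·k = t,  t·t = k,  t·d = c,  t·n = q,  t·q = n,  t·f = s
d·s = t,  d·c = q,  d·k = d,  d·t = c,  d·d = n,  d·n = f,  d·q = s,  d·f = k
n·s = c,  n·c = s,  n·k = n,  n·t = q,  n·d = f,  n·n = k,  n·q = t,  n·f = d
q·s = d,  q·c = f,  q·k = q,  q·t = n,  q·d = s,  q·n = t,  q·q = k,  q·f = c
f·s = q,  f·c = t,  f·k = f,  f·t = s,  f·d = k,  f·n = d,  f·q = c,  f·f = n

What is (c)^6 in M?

c^1 = c
c^2 = c·c = n
c^3 = n·c = s
c^4 = s·c = k
c^5 = k·c = c
c^6 = c·c = n
(Structurally, M here is isomorphic to Z_2 x Z_4.)

n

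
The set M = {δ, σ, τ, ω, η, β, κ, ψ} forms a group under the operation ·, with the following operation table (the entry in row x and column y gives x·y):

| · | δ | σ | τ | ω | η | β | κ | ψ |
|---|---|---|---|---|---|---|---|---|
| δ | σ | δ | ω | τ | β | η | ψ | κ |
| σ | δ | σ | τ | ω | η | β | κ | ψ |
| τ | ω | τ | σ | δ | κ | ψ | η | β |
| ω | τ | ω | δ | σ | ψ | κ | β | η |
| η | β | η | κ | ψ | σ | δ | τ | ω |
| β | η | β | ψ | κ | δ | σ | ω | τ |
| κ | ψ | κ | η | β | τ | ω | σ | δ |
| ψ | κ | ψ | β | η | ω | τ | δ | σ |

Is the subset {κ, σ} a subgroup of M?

{κ, σ} contains the identity σ.
Checking products: every product of two elements of {κ, σ} (read from the table) lies in {κ, σ}, so the set is closed.
In a finite group, a nonempty closed subset is a subgroup. So {κ, σ} ≤ M.
(Structurally, M here is isomorphic to the elementary abelian group (Z_2)^3.)

Yes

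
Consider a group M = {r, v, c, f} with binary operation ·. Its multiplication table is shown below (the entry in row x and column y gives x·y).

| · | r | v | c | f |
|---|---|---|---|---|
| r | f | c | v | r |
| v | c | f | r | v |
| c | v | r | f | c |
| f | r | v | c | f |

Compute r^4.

r^1 = r
r^2 = r·r = f
r^3 = f·r = r
r^4 = r·r = f

f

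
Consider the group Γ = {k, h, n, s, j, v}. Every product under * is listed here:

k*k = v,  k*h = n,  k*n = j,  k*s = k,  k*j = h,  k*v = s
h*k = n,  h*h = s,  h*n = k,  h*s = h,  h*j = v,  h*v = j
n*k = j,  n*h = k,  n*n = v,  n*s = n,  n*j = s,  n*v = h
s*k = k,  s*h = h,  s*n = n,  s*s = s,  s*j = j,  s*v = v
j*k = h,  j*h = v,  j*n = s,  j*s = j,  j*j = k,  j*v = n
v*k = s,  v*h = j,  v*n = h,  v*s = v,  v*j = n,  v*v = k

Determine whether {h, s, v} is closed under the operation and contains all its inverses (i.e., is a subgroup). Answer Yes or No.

No

h*v = j, which is not in {h, s, v}.
The subset is not closed under *, so it is not a subgroup.
(Structurally, Γ here is isomorphic to the cyclic group Z_6.)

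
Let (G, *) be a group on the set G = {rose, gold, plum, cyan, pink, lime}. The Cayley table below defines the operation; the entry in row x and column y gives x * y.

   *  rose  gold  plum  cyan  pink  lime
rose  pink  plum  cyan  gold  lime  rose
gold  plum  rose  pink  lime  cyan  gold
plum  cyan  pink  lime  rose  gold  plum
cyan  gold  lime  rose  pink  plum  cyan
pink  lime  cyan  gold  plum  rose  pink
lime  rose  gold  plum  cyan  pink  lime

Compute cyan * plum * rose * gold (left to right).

cyan * plum = rose
rose * rose = pink
pink * gold = cyan

cyan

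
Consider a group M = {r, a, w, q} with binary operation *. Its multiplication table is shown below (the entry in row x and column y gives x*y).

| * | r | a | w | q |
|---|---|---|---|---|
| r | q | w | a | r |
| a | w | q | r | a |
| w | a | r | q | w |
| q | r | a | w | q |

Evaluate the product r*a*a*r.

r*a = w
w*a = r
r*r = q

q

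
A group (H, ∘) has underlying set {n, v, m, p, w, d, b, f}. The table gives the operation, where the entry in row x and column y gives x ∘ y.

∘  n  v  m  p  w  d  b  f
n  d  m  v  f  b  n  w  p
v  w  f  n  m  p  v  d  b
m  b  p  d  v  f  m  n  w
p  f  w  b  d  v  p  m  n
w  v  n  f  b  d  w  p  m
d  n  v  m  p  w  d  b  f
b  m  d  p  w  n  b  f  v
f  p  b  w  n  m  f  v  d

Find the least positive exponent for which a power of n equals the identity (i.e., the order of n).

The identity element is d (its row matches the header).
n^1 = n
n^2 = n ∘ n = d
The first power of n equal to the identity is n^2, so ord(n) = 2.

2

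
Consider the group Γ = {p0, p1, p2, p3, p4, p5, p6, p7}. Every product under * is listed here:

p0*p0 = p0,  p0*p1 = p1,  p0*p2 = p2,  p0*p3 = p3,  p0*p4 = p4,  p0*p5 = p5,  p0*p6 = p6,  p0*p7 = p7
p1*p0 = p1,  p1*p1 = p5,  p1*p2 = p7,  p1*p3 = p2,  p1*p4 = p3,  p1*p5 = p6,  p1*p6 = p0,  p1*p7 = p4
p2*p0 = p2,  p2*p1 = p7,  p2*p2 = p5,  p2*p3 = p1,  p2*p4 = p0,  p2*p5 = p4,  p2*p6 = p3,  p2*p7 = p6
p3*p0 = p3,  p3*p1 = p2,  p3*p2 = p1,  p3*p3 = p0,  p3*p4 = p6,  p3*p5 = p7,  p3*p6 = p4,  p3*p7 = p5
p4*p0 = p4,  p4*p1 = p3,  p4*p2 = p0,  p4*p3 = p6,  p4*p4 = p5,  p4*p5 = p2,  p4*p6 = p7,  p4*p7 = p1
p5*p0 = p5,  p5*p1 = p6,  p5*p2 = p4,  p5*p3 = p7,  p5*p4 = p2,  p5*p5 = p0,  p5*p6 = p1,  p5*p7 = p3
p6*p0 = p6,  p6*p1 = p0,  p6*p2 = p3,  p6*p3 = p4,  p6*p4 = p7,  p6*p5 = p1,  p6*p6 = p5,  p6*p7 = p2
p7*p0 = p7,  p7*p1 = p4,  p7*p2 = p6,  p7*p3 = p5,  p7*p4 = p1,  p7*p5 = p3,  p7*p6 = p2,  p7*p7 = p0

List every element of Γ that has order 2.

{p3, p5, p7}

Identity is p0. Compute the order of each non-identity element by repeated multiplication:
  p1: p1 → p5 → p6 → p0  (order 4)
  p2: p2 → p5 → p4 → p0  (order 4)
  p3: p3 → p0  (order 2)
  p4: p4 → p5 → p2 → p0  (order 4)
  p5: p5 → p0  (order 2)
  p6: p6 → p5 → p1 → p0  (order 4)
  p7: p7 → p0  (order 2)
Elements of order 2: {p3, p5, p7}.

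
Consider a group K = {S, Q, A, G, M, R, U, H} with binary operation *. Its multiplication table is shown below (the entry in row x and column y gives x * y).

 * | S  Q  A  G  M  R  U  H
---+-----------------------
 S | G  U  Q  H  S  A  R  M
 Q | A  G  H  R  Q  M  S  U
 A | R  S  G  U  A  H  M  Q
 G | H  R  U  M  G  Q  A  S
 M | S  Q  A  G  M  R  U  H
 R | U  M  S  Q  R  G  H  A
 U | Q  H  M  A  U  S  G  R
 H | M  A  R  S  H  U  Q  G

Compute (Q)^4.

Q^1 = Q
Q^2 = Q * Q = G
Q^3 = G * Q = R
Q^4 = R * Q = M

M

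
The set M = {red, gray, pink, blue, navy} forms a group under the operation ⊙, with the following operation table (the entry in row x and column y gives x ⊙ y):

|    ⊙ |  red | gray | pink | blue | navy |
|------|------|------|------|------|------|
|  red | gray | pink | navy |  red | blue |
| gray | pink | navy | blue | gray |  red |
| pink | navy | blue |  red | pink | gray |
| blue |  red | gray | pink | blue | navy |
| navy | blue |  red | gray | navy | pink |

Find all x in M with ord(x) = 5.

Identity is blue. Compute the order of each non-identity element by repeated multiplication:
  red: red → gray → pink → navy → blue  (order 5)
  gray: gray → navy → red → pink → blue  (order 5)
  pink: pink → red → navy → gray → blue  (order 5)
  navy: navy → pink → gray → red → blue  (order 5)
Elements of order 5: {gray, navy, pink, red}.
(Structurally, M here is isomorphic to the cyclic group Z_5.)

{gray, navy, pink, red}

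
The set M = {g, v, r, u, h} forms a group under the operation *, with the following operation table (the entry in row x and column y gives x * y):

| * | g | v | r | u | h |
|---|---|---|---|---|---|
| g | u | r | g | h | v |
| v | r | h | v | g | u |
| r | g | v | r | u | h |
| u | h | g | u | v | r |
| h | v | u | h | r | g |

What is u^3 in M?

g

u^1 = u
u^2 = u * u = v
u^3 = v * u = g
(Structurally, M here is isomorphic to the cyclic group Z_5.)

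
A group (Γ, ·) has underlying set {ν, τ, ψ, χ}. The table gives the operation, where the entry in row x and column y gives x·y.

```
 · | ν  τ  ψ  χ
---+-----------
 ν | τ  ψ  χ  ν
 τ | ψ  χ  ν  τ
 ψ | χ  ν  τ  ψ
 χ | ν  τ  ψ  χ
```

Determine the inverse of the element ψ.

First locate the identity: row χ matches the header, so χ is the identity.
Scan row ψ for χ: ψ·ν = χ. Hence ψ^(-1) = ν.
(Structurally, Γ here is isomorphic to the cyclic group Z_4.)

ν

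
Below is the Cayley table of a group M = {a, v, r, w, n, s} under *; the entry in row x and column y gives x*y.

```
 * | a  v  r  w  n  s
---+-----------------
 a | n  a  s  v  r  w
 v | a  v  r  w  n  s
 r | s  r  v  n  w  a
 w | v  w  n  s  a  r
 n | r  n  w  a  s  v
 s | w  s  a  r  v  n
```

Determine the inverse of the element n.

First locate the identity: row v matches the header, so v is the identity.
Scan row n for v: n*s = v. Hence n^(-1) = s.

s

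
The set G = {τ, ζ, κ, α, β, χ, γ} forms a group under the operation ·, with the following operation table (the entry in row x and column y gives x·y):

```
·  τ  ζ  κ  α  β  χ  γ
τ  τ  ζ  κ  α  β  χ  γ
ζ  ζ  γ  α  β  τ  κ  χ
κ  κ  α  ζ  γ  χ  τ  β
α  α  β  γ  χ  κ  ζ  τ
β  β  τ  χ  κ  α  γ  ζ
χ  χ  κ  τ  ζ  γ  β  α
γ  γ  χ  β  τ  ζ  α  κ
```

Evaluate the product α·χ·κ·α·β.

α·χ = ζ
ζ·κ = α
α·α = χ
χ·β = γ

γ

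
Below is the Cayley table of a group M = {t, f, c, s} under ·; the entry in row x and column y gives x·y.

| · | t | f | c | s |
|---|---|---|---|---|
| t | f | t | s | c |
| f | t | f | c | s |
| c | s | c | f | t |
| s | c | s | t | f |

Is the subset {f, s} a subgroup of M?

{f, s} contains the identity f.
Checking products: every product of two elements of {f, s} (read from the table) lies in {f, s}, so the set is closed.
In a finite group, a nonempty closed subset is a subgroup. So {f, s} ≤ M.

Yes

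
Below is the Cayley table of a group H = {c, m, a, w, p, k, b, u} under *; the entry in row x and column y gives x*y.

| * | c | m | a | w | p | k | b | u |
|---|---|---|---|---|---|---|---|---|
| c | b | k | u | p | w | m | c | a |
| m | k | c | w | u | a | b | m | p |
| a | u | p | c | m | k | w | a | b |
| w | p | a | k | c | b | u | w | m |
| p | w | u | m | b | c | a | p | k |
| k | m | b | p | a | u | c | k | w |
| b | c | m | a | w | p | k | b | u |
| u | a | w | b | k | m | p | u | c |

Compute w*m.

Read row w, column m: w*m = a.

a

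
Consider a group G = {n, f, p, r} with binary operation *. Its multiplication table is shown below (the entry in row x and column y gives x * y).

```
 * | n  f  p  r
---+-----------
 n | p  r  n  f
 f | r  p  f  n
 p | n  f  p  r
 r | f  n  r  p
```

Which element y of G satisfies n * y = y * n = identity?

First locate the identity: row p matches the header, so p is the identity.
Scan row n for p: n * n = p. Hence n^(-1) = n.
(Structurally, G here is isomorphic to the Klein four-group V_4.)

n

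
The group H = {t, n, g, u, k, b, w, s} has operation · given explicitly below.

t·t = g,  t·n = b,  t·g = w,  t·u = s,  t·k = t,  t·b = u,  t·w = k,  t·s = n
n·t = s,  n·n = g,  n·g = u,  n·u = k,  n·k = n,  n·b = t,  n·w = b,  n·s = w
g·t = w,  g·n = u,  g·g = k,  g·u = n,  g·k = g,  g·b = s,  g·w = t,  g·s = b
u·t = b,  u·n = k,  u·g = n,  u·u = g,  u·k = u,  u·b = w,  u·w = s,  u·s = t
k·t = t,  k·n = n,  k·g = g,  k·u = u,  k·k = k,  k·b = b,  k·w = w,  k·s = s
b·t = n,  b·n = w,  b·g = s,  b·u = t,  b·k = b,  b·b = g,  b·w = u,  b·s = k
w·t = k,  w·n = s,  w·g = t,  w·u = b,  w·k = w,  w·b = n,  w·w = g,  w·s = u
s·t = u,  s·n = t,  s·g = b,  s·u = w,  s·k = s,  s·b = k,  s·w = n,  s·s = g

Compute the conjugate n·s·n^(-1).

b

The identity is k. In row n, the entry k sits in column u, so n^(-1) = u.
n·s = w
w·u = b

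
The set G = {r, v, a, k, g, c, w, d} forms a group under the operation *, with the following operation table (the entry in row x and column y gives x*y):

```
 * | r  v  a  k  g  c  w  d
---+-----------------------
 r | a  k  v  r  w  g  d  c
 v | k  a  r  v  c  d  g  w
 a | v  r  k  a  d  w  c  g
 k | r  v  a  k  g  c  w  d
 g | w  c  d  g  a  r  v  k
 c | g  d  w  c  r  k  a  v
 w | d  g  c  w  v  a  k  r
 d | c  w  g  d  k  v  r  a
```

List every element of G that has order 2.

{a, c, w}

Identity is k. Compute the order of each non-identity element by repeated multiplication:
  r: r → a → v → k  (order 4)
  v: v → a → r → k  (order 4)
  a: a → k  (order 2)
  g: g → a → d → k  (order 4)
  c: c → k  (order 2)
  w: w → k  (order 2)
  d: d → a → g → k  (order 4)
Elements of order 2: {a, c, w}.
(Structurally, G here is isomorphic to Z_2 x Z_4.)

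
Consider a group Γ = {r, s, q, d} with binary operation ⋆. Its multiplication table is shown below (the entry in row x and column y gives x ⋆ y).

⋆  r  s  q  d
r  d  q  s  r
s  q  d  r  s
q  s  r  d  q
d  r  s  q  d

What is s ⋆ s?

d

Read row s, column s: s ⋆ s = d.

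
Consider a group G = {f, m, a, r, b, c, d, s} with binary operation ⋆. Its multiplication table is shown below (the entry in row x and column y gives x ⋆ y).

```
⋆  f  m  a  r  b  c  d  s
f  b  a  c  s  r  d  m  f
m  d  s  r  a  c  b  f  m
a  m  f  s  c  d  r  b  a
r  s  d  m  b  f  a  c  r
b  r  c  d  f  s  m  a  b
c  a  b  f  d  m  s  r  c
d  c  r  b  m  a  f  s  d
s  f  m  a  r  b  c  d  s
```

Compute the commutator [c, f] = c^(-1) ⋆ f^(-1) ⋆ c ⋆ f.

Identity is s; from the table c^(-1) = c and f^(-1) = r.
c ⋆ r = d
d ⋆ c = f
f ⋆ f = b

b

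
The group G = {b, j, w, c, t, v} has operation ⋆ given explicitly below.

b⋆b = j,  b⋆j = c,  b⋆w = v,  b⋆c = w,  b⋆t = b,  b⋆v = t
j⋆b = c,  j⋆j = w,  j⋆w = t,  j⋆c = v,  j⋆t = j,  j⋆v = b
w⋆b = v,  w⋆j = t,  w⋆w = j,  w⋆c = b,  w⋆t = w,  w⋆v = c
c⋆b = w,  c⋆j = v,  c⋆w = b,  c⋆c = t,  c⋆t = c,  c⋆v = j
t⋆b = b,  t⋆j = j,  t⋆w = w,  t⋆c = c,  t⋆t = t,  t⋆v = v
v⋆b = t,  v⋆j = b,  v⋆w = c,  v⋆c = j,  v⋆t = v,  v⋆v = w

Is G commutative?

Check whether the table is symmetric across its main diagonal.
Every entry (row x, col y) equals the entry (row y, col x), so G is abelian.
(In fact G ≅ the cyclic group Z_6.)

Yes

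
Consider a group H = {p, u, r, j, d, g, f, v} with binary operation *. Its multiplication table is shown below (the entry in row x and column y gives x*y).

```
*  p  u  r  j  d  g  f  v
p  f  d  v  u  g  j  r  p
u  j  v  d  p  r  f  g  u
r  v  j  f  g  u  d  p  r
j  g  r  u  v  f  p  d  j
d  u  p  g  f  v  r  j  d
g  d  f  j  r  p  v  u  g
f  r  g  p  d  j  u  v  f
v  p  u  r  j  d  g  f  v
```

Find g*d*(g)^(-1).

j

The identity is v. In row g, the entry v sits in column g, so g^(-1) = g.
g*d = p
p*g = j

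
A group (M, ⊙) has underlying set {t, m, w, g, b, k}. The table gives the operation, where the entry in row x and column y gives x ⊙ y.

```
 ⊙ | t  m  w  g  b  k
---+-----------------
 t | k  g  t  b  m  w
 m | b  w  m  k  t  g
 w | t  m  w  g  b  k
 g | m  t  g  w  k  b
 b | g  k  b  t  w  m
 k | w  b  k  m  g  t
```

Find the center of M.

{w}

An element z is central iff its row equals its column in the table.
For b: b ⊙ t = g ≠ m = t ⊙ b, so b ∉ Z.
Checking each element this way leaves Z(M) = {w}.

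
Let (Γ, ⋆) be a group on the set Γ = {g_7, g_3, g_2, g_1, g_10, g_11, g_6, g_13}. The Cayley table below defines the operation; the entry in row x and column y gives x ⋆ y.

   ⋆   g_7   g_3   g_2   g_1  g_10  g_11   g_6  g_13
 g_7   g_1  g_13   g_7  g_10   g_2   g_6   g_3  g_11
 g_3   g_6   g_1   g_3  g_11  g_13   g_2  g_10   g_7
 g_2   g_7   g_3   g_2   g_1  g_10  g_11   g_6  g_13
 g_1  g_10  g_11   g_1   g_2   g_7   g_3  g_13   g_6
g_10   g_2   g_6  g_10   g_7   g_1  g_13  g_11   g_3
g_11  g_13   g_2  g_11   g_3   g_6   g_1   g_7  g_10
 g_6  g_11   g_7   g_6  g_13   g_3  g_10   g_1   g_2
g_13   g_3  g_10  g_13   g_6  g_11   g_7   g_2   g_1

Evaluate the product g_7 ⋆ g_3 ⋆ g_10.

g_11

g_7 ⋆ g_3 = g_13
g_13 ⋆ g_10 = g_11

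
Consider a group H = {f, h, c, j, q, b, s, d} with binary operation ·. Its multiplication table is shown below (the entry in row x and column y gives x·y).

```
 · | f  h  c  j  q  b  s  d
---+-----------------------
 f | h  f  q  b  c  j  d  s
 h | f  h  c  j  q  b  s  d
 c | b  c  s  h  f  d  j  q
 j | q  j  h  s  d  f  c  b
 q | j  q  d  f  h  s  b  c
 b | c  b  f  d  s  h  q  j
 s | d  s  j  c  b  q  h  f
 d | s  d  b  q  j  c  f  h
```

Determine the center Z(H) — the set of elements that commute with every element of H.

An element z is central iff its row equals its column in the table.
For c: c·d = q ≠ b = d·c, so c ∉ Z.
Checking each element this way leaves Z(H) = {h, s}.

{h, s}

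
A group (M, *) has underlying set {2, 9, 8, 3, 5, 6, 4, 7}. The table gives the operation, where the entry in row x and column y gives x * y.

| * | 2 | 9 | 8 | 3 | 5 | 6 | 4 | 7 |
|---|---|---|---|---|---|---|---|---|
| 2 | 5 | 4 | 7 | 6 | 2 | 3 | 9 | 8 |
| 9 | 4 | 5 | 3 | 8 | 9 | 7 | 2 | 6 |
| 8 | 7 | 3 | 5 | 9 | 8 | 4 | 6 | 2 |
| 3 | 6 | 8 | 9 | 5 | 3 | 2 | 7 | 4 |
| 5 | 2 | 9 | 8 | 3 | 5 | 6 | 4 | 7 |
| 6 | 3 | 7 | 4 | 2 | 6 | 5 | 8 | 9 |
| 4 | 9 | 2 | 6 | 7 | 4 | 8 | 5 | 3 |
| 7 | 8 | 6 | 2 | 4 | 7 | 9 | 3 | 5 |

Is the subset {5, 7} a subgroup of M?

Yes

{5, 7} contains the identity 5.
Checking products: every product of two elements of {5, 7} (read from the table) lies in {5, 7}, so the set is closed.
In a finite group, a nonempty closed subset is a subgroup. So {5, 7} ≤ M.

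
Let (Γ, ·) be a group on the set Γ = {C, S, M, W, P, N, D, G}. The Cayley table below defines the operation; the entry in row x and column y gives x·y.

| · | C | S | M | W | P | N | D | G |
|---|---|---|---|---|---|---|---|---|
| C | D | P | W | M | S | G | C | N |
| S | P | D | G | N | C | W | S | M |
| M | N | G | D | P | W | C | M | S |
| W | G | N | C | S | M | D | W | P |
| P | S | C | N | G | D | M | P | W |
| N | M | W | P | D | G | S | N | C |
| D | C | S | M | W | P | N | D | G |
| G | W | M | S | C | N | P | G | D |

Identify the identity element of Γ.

D

The identity e satisfies e·x = x for all x, so its row in the table reproduces the column headers.
Row D reads: C, S, M, W, P, N, D, G — exactly the header order. So D is the identity.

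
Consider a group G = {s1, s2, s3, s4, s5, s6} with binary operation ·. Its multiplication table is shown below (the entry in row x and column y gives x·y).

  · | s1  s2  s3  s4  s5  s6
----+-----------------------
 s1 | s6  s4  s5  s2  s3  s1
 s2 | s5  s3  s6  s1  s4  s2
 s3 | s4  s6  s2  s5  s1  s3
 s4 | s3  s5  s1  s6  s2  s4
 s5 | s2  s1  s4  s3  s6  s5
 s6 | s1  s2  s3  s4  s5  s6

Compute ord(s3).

3

The identity element is s6 (its row matches the header).
s3^1 = s3
s3^2 = s3·s3 = s2
s3^3 = s2·s3 = s6
The first power of s3 equal to the identity is s3^3, so ord(s3) = 3.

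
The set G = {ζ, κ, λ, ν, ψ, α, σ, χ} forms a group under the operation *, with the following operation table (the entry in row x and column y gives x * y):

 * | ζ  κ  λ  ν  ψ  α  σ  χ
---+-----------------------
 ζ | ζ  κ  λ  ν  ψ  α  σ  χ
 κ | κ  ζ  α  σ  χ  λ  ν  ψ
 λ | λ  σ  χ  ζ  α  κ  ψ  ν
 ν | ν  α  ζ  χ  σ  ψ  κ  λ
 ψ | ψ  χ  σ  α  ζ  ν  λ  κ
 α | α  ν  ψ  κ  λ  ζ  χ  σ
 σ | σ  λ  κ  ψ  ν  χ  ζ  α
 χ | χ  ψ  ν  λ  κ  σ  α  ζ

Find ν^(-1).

λ

First locate the identity: row ζ matches the header, so ζ is the identity.
Scan row ν for ζ: ν * λ = ζ. Hence ν^(-1) = λ.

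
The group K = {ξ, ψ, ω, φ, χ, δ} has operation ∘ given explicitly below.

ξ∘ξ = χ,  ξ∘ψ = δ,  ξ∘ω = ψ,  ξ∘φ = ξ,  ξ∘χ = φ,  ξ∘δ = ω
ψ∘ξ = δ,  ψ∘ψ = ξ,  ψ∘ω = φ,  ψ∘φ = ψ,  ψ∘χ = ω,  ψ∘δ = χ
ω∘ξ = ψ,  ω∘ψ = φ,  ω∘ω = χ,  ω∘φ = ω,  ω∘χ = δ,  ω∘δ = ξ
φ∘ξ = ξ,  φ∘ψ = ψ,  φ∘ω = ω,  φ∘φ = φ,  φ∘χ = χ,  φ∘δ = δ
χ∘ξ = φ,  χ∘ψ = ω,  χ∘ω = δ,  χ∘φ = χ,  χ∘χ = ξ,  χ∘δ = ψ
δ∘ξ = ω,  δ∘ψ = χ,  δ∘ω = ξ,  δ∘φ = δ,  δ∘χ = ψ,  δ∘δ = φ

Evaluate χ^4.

χ^1 = χ
χ^2 = χ ∘ χ = ξ
χ^3 = ξ ∘ χ = φ
χ^4 = φ ∘ χ = χ
(Structurally, K here is isomorphic to the cyclic group Z_6.)

χ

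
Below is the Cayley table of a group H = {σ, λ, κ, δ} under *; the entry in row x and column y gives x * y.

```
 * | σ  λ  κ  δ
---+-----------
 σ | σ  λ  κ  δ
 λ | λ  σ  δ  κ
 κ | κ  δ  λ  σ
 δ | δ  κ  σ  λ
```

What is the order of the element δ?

The identity element is σ (its row matches the header).
δ^1 = δ
δ^2 = δ * δ = λ
δ^3 = λ * δ = κ
δ^4 = κ * δ = σ
The first power of δ equal to the identity is δ^4, so ord(δ) = 4.

4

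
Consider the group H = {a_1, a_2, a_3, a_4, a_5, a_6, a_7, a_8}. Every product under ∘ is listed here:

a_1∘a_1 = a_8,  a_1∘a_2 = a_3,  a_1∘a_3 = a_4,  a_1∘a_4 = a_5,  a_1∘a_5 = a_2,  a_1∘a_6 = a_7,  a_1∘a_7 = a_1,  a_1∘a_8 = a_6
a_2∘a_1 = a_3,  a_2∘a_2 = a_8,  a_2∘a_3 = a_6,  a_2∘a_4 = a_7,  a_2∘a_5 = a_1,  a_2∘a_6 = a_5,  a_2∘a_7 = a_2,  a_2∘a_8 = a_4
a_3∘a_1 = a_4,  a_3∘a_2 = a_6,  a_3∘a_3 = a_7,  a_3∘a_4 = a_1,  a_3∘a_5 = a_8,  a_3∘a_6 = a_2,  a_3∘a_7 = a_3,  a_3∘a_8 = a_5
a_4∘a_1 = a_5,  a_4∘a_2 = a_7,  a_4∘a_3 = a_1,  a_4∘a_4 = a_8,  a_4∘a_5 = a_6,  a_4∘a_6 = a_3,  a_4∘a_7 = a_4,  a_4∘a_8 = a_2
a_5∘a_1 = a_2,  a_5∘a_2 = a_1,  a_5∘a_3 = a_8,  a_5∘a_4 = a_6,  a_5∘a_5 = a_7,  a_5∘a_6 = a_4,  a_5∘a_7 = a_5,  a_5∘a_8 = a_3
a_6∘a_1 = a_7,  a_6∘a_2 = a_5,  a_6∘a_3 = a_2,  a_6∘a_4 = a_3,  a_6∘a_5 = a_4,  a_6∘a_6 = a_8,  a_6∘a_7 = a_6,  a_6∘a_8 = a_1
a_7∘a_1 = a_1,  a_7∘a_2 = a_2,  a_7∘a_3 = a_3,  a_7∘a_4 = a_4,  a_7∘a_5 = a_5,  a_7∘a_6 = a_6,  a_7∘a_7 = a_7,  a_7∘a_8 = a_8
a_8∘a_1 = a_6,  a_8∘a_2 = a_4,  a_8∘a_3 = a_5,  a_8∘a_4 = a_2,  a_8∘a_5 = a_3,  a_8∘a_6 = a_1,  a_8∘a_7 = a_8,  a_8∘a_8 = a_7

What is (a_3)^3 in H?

a_3

a_3^1 = a_3
a_3^2 = a_3 ∘ a_3 = a_7
a_3^3 = a_7 ∘ a_3 = a_3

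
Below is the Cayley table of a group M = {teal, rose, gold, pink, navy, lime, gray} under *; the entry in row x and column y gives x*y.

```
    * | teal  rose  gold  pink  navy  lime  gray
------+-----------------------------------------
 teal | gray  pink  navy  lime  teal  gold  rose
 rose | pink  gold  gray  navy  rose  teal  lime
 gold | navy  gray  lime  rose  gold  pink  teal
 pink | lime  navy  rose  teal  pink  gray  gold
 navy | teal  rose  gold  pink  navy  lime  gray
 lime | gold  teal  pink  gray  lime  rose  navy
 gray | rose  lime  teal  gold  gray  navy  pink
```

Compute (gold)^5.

gray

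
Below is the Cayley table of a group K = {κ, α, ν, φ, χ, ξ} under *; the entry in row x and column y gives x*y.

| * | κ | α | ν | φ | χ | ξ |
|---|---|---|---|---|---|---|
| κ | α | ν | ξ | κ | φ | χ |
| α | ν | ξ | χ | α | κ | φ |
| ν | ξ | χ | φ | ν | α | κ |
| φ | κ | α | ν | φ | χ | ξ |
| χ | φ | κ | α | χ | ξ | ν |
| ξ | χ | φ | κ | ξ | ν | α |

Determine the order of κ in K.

The identity element is φ (its row matches the header).
κ^1 = κ
κ^2 = κ*κ = α
κ^3 = α*κ = ν
κ^4 = ν*κ = ξ
κ^5 = ξ*κ = χ
κ^6 = χ*κ = φ
The first power of κ equal to the identity is κ^6, so ord(κ) = 6.
(Structurally, K here is isomorphic to the cyclic group Z_6.)

6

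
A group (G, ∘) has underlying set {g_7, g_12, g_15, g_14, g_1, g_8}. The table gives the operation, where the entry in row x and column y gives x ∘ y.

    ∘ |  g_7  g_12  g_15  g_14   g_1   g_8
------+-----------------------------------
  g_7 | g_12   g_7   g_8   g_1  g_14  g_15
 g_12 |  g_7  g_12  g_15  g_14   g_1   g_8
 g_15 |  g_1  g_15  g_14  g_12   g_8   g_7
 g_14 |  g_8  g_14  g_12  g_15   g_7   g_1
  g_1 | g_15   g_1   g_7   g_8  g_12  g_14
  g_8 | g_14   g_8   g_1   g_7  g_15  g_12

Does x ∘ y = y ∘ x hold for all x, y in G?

g_15 ∘ g_8 = g_7 but g_8 ∘ g_15 = g_1.
Since g_15 and g_8 do not commute, G is not abelian.

No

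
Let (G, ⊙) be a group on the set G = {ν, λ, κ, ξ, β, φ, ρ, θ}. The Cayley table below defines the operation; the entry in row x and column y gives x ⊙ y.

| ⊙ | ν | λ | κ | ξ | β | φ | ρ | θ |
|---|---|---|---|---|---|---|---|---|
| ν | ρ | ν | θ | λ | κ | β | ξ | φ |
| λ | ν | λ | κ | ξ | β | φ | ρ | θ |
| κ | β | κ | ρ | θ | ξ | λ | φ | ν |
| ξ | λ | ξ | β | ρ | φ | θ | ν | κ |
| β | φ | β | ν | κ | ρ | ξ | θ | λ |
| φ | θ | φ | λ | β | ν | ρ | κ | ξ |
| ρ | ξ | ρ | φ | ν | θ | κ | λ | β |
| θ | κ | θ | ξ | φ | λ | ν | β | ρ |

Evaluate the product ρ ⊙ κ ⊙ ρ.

κ

ρ ⊙ κ = φ
φ ⊙ ρ = κ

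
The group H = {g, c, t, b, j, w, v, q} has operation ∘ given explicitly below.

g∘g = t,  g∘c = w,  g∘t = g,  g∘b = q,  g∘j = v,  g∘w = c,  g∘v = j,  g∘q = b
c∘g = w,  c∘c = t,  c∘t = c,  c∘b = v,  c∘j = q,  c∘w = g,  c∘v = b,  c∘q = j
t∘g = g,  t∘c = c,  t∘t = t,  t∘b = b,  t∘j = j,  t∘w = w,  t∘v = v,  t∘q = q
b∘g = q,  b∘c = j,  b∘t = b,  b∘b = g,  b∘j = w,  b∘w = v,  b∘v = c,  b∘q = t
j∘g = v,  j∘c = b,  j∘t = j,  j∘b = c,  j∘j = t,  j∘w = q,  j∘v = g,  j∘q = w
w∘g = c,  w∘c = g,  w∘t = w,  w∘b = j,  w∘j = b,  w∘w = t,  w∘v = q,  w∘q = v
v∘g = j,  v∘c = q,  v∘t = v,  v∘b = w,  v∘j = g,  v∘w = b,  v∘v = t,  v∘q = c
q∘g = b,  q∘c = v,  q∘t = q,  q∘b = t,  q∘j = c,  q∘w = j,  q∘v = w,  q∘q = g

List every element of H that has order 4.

{b, q}

Identity is t. Compute the order of each non-identity element by repeated multiplication:
  g: g → t  (order 2)
  c: c → t  (order 2)
  b: b → g → q → t  (order 4)
  j: j → t  (order 2)
  w: w → t  (order 2)
  v: v → t  (order 2)
  q: q → g → b → t  (order 4)
Elements of order 4: {b, q}.
(Structurally, H here is isomorphic to the dihedral group D_4.)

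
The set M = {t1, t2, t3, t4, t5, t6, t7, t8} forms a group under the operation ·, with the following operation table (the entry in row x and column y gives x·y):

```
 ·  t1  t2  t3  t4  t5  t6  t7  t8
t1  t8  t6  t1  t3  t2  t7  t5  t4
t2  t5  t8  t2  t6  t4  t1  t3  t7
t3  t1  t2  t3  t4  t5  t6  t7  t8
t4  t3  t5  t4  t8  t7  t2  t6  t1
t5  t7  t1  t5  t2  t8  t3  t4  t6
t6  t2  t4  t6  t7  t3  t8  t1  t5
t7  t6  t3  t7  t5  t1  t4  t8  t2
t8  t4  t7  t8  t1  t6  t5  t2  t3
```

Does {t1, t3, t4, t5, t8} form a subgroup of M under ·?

t8·t5 = t6, which is not in {t1, t3, t4, t5, t8}.
The subset is not closed under ·, so it is not a subgroup.

No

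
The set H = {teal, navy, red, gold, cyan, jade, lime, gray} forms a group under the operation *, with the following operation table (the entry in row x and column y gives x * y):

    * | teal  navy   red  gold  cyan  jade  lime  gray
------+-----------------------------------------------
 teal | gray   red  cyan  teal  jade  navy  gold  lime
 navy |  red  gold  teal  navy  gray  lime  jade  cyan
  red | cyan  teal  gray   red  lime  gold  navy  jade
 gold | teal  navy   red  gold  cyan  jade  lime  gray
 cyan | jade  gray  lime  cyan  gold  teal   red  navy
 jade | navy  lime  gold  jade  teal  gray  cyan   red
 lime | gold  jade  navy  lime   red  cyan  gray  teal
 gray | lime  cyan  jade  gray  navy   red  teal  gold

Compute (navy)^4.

navy^1 = navy
navy^2 = navy * navy = gold
navy^3 = gold * navy = navy
navy^4 = navy * navy = gold

gold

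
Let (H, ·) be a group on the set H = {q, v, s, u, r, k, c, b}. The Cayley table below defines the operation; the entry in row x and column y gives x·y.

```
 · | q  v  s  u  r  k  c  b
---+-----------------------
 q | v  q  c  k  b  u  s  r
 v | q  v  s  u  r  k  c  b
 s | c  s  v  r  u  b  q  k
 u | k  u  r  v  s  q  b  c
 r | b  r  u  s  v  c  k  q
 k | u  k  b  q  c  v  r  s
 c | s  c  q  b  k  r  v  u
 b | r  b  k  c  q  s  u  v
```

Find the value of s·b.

k

Read row s, column b: s·b = k.
(Structurally, H here is isomorphic to the elementary abelian group (Z_2)^3.)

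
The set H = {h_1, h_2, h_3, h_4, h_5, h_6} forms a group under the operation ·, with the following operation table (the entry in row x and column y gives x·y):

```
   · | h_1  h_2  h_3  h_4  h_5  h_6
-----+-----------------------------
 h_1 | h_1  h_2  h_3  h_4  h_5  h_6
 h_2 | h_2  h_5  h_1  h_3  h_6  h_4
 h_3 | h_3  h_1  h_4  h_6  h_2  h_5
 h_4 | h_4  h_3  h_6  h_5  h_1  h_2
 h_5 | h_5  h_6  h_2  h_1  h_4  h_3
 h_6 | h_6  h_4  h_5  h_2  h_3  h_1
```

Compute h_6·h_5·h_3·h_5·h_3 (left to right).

h_3

h_6·h_5 = h_3
h_3·h_3 = h_4
h_4·h_5 = h_1
h_1·h_3 = h_3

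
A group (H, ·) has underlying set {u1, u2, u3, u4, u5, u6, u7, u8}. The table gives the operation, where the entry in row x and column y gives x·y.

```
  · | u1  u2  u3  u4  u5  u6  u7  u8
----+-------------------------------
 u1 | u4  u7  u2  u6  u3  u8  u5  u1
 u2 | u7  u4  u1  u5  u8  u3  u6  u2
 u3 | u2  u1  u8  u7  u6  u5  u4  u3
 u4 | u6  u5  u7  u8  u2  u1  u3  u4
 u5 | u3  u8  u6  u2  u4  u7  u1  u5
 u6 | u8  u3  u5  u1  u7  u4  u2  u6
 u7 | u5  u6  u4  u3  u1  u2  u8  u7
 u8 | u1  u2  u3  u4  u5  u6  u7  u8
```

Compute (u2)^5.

u2

u2^1 = u2
u2^2 = u2·u2 = u4
u2^3 = u4·u2 = u5
u2^4 = u5·u2 = u8
u2^5 = u8·u2 = u2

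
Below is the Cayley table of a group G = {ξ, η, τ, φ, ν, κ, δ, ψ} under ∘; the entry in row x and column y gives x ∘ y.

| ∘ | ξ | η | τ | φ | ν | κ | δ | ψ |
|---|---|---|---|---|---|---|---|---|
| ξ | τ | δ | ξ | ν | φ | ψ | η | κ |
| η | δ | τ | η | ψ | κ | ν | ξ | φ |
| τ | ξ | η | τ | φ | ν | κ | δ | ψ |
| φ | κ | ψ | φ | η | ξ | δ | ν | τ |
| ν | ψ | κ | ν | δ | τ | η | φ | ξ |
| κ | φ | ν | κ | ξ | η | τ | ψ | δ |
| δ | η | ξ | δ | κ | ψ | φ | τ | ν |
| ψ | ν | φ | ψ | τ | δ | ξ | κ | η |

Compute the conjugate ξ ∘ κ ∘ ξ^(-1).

ν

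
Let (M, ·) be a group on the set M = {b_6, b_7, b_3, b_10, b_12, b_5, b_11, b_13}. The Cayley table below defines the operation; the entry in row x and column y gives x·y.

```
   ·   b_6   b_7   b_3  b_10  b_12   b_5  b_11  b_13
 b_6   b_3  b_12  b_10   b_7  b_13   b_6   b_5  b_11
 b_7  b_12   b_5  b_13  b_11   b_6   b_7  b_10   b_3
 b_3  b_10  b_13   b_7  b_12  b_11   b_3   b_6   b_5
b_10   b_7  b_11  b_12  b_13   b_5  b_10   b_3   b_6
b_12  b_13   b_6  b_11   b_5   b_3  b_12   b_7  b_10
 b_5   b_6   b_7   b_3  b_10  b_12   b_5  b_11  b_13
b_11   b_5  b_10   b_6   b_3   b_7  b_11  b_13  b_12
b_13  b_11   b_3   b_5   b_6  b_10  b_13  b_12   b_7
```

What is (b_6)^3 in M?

b_6^1 = b_6
b_6^2 = b_6·b_6 = b_3
b_6^3 = b_3·b_6 = b_10

b_10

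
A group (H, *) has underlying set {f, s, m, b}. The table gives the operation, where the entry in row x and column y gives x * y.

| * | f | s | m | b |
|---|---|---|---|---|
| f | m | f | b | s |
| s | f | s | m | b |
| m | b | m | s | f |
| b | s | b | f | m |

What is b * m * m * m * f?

b * m = f
f * m = b
b * m = f
f * f = m

m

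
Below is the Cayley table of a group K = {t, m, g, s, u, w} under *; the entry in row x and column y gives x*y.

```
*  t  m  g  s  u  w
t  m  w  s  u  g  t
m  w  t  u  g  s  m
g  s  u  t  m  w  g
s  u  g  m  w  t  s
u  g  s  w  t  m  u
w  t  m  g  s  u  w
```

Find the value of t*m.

w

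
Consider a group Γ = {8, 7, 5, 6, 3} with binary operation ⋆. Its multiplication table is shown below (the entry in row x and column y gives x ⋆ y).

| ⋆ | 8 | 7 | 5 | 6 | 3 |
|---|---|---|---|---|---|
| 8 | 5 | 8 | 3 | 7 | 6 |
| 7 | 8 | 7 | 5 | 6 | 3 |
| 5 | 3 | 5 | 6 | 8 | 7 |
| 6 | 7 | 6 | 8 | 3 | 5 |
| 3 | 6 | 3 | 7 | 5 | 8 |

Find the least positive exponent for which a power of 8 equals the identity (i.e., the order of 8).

The identity element is 7 (its row matches the header).
8^1 = 8
8^2 = 8 ⋆ 8 = 5
8^3 = 5 ⋆ 8 = 3
8^4 = 3 ⋆ 8 = 6
8^5 = 6 ⋆ 8 = 7
The first power of 8 equal to the identity is 8^5, so ord(8) = 5.
(Structurally, Γ here is isomorphic to the cyclic group Z_5.)

5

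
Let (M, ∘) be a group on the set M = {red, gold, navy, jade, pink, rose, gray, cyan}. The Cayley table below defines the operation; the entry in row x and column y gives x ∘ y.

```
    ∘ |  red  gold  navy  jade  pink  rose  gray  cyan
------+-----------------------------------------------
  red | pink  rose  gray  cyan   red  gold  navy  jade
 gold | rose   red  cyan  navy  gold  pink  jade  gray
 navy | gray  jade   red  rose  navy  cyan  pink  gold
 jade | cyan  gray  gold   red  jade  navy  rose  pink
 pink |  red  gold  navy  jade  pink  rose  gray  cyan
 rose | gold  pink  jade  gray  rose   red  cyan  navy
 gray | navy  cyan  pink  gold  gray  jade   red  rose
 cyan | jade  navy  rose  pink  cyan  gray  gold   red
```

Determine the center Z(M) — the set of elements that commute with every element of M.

An element z is central iff its row equals its column in the table.
For gold: gold ∘ gray = jade ≠ cyan = gray ∘ gold, so gold ∉ Z.
Checking each element this way leaves Z(M) = {pink, red}.

{pink, red}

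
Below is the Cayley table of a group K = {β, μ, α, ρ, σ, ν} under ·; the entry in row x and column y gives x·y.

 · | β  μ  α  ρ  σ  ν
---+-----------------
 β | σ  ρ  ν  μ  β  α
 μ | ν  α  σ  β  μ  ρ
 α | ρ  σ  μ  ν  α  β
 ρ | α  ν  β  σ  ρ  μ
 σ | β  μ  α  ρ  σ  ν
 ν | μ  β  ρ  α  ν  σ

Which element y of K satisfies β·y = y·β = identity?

β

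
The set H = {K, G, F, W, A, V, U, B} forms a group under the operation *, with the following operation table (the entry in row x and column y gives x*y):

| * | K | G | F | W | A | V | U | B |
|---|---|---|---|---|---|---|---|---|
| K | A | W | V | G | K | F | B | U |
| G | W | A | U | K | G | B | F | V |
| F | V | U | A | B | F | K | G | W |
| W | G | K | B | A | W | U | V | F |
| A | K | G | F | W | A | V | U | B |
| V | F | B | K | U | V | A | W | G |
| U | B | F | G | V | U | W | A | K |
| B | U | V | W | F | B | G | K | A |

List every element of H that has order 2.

{B, F, G, K, U, V, W}

Identity is A. Compute the order of each non-identity element by repeated multiplication:
  K: K → A  (order 2)
  G: G → A  (order 2)
  F: F → A  (order 2)
  W: W → A  (order 2)
  V: V → A  (order 2)
  U: U → A  (order 2)
  B: B → A  (order 2)
Elements of order 2: {B, F, G, K, U, V, W}.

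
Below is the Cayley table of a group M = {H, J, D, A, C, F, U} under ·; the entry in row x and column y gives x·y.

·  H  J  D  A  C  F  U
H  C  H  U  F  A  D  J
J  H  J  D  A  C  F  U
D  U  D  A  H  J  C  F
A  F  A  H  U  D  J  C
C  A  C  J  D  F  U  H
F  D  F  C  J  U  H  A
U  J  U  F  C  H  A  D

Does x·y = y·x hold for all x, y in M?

Yes

Check whether the table is symmetric across its main diagonal.
Every entry (row x, col y) equals the entry (row y, col x), so M is abelian.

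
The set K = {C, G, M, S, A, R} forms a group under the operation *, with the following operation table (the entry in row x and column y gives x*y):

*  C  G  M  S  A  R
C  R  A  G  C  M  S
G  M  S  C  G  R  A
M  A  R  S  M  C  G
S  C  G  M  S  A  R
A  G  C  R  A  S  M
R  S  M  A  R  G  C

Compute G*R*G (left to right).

C

G*R = A
A*G = C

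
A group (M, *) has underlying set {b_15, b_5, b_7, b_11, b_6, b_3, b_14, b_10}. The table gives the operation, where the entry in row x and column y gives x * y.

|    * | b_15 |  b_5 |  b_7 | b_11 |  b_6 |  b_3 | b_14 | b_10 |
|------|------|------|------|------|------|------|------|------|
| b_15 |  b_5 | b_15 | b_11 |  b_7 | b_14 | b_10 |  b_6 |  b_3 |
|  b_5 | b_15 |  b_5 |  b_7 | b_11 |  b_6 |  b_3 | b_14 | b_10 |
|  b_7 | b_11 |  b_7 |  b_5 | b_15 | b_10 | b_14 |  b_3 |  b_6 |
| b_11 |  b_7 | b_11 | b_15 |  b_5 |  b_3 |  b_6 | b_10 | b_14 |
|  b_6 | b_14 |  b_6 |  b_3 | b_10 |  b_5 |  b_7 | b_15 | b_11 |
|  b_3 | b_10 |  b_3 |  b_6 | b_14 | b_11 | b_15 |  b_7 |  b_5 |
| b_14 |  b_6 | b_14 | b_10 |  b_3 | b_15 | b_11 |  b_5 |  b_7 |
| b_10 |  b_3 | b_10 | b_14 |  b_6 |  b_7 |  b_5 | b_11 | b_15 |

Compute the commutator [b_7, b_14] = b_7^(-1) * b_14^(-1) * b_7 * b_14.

Identity is b_5; from the table b_7^(-1) = b_7 and b_14^(-1) = b_14.
b_7 * b_14 = b_3
b_3 * b_7 = b_6
b_6 * b_14 = b_15

b_15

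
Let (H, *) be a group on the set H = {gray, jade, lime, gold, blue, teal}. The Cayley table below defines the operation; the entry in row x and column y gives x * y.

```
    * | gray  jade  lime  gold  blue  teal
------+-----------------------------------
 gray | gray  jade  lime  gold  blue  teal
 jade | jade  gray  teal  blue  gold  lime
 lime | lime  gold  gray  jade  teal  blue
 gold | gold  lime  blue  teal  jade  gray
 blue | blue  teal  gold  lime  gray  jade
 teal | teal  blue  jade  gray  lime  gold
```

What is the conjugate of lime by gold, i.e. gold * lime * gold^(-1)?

jade

The identity is gray. In row gold, the entry gray sits in column teal, so gold^(-1) = teal.
gold * lime = blue
blue * teal = jade
(Structurally, H here is isomorphic to the symmetric group S_3.)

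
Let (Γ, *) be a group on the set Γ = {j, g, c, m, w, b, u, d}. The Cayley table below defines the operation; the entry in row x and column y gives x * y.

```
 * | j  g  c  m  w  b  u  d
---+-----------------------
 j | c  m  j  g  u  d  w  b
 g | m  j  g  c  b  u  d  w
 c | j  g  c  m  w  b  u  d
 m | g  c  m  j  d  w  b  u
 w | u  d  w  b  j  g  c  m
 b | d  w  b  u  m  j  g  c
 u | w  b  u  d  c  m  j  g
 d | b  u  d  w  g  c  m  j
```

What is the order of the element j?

The identity element is c (its row matches the header).
j^1 = j
j^2 = j * j = c
The first power of j equal to the identity is j^2, so ord(j) = 2.
(Structurally, Γ here is isomorphic to the quaternion group Q_8.)

2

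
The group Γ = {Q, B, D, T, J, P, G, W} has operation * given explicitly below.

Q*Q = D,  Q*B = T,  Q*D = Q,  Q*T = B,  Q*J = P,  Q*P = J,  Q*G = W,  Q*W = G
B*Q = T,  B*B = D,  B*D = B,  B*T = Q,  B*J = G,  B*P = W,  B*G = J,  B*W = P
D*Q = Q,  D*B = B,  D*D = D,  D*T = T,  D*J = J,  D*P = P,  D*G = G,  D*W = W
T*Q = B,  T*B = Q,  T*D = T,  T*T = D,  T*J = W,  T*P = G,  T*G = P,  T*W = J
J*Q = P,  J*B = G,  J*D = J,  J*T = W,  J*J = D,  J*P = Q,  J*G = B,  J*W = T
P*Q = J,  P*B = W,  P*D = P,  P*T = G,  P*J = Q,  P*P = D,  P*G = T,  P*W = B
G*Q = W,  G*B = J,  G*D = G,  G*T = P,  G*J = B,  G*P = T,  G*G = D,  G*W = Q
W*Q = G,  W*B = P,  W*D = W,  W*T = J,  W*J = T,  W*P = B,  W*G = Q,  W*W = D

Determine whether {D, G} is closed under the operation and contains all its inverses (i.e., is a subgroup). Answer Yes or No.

{D, G} contains the identity D.
Checking products: every product of two elements of {D, G} (read from the table) lies in {D, G}, so the set is closed.
In a finite group, a nonempty closed subset is a subgroup. So {D, G} ≤ Γ.

Yes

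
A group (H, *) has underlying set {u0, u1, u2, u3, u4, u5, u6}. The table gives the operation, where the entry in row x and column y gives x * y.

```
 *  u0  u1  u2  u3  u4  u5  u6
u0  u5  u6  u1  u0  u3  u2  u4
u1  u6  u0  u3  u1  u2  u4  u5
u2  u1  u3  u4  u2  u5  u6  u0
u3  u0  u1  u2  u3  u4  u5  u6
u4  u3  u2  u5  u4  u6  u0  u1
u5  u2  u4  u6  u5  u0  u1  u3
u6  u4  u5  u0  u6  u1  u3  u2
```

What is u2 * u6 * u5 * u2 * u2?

u2 * u6 = u0
u0 * u5 = u2
u2 * u2 = u4
u4 * u2 = u5

u5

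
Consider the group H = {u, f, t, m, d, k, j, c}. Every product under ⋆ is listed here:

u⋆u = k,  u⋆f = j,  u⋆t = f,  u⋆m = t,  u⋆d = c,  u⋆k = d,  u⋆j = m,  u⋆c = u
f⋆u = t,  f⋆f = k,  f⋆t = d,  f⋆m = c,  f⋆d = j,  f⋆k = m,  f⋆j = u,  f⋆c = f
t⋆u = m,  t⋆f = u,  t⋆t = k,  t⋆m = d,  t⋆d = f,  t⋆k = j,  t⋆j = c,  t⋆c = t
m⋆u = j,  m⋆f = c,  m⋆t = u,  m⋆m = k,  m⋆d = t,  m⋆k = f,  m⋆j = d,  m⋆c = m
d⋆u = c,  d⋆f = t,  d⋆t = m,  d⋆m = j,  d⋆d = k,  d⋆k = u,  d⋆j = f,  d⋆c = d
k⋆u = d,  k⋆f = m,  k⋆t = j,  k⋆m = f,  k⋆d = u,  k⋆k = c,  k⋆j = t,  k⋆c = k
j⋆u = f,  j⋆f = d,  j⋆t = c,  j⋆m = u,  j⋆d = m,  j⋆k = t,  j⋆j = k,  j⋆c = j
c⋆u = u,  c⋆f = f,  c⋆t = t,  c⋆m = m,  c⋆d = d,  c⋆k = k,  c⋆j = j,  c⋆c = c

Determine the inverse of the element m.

f

First locate the identity: row c matches the header, so c is the identity.
Scan row m for c: m ⋆ f = c. Hence m^(-1) = f.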